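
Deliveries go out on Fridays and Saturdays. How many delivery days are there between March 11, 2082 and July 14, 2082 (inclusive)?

March 11, 2082 is a Wednesday.
That's 126 days from start to end, counting both.
126 = 7 × 18, so the span is exactly 18 full weeks.
Each full week contributes 2 days from the set (Fri, Sat): 18 × 2 = 36.

36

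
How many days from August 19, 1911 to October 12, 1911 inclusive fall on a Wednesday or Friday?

August 19, 1911 is a Saturday.
That's 55 days from start to end, counting both.
55 = 7 × 7 + 6, so there are 7 full weeks plus 6 extra days.
Each full week contributes 2 days from the set (Wed, Fri): 7 × 2 = 14.
The 6 extra days are Saturday, Sunday, Monday, Tuesday, Wednesday, Thursday — 1 of them qualifies.
Total: 14 + 1 = 15.

15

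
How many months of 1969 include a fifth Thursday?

4

A month has five Thursdays exactly when Thursday falls within its first (length − 28) days.
Jan: 31 days, starts Wed → 5 of Wed, Thu, Fri ✓
Feb: 28 days, starts Sat → 5 of (none)
Mar: 31 days, starts Sat → 5 of Sat, Sun, Mon
Apr: 30 days, starts Tue → 5 of Tue, Wed
May: 31 days, starts Thu → 5 of Thu, Fri, Sat ✓
Jun: 30 days, starts Sun → 5 of Sun, Mon
Jul: 31 days, starts Tue → 5 of Tue, Wed, Thu ✓
Aug: 31 days, starts Fri → 5 of Fri, Sat, Sun
Sep: 30 days, starts Mon → 5 of Mon, Tue
Oct: 31 days, starts Wed → 5 of Wed, Thu, Fri ✓
Nov: 30 days, starts Sat → 5 of Sat, Sun
Dec: 31 days, starts Mon → 5 of Mon, Tue, Wed
Months with five Thursdays: Jan, May, Jul, Oct.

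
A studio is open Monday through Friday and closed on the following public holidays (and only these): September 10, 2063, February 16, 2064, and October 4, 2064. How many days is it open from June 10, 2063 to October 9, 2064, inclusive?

348 business days

June 10, 2063 is a Sunday.
From June 10, 2063 to October 9, 2064 is 488 days inclusive.
488 = 7 × 69 + 5, so there are 69 full weeks plus 5 extra days.
Each full week contributes 5 weekdays (Mon–Fri): 69 × 5 = 345.
The 5 extra days are Sunday, Monday, Tuesday, Wednesday, Thursday — 4 of them qualify.
Total: 345 + 4 = 349.
Holidays: September 10, 2063 (Mon); February 16, 2064 (Sat); October 4, 2064 (Sat).
1 of the 3 holidays fall on weekdays; the rest are weekends and were already excluded.
Business days: 349 − 1 = 348.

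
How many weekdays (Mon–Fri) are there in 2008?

262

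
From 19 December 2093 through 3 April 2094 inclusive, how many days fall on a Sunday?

19 December 2093 is a Saturday.
From 19 December 2093 to 3 April 2094 is 106 days inclusive.
106 = 7 × 15 + 1, so there are 15 full weeks plus 1 extra day.
Each full week contributes one Sunday: 15 so far.
The 1 extra day is Sat — none qualify.
Total: 15 + 0 = 15.

15 Sundays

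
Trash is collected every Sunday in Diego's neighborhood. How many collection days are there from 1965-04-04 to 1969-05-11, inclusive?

1965-04-04 is a Sunday.
From 1965-04-04 to 1969-05-11 is 1499 days inclusive.
1499 = 7 × 214 + 1, so there are 214 full weeks plus 1 extra day.
Each full week contributes one Sunday: 214 so far.
The 1 extra day is Sunday — 1 of them qualifies.
Total: 214 + 1 = 215.

215 Sundays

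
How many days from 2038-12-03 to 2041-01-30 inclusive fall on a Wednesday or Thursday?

225

2038-12-03 is a Friday.
The range spans 790 days (inclusive of both endpoints).
790 = 7 × 112 + 6, so there are 112 full weeks plus 6 extra days.
Each full week contributes 2 days from the set (Wed, Thu): 112 × 2 = 224.
The 6 extra days are Friday, Saturday, Sunday, Monday, Tuesday, Wednesday — 1 of them qualifies.
Total: 224 + 1 = 225.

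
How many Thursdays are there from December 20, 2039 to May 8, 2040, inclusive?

December 20, 2039 is a Tuesday.
From December 20, 2039 to May 8, 2040 is 141 days inclusive.
141 = 7 × 20 + 1, so there are 20 full weeks plus 1 extra day.
Each full week contributes one Thursday: 20 so far.
The 1 extra day is Tue — none qualify.
Total: 20 + 0 = 20.

20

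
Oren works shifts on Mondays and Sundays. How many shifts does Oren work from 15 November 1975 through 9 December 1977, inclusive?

216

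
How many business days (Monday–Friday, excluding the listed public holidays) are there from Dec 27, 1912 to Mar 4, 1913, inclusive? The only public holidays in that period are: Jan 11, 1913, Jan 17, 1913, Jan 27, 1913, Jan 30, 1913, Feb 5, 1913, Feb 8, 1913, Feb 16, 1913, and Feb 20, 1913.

Dec 27, 1912 is a Friday.
That's 68 days from start to end, counting both.
68 = 7 × 9 + 5, so there are 9 full weeks plus 5 extra days.
Each full week contributes 5 weekdays (Mon–Fri): 9 × 5 = 45.
The 5 extra days are Fri, Sat, Sun, Mon, Tue — 3 of them qualify.
Total: 45 + 3 = 48.
Holidays: Jan 11, 1913 (Sat); Jan 17, 1913 (Fri); Jan 27, 1913 (Mon); Jan 30, 1913 (Thu); Feb 5, 1913 (Wed); Feb 8, 1913 (Sat); Feb 16, 1913 (Sun); Feb 20, 1913 (Thu).
5 of the 8 holidays fall on weekdays; the rest are weekends and were already excluded.
Business days: 48 − 5 = 43.

43 business days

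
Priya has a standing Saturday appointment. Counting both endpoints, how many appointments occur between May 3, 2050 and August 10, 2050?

14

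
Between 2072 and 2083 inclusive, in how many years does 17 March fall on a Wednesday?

Day of week of March 17 in each year:
2072: Thu, 2073: Fri, 2074: Sat, 2075: Sun, 2076: Tue, 2077: Wed ✓, 2078: Thu, 2079: Fri, 2080: Sun, 2081: Mon, 2082: Tue, 2083: Wed ✓
Wednesdays: 2077, 2083.

2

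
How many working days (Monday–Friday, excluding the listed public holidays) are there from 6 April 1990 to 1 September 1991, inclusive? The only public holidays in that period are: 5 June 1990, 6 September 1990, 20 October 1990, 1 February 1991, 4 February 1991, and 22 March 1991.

6 April 1990 is a Friday.
From 6 April 1990 to 1 September 1991 is 514 days inclusive.
514 = 7 × 73 + 3, so there are 73 full weeks plus 3 extra days.
Each full week contributes 5 weekdays (Mon–Fri): 73 × 5 = 365.
The 3 extra days are Fri, Sat, Sun — 1 of them qualifies.
Total: 365 + 1 = 366.
Holidays: 5 June 1990 (Tue); 6 September 1990 (Thu); 20 October 1990 (Sat); 1 February 1991 (Fri); 4 February 1991 (Mon); 22 March 1991 (Fri).
5 of the 6 holidays fall on weekdays; the rest are weekends and were already excluded.
Business days: 366 − 5 = 361.

361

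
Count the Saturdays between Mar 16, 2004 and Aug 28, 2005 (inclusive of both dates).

Mar 16, 2004 is a Tuesday.
The range spans 531 days (inclusive of both endpoints).
531 = 7 × 75 + 6, so there are 75 full weeks plus 6 extra days.
Each full week contributes one Saturday: 75 so far.
The 6 extra days are Tue, Wed, Thu, Fri, Sat, Sun — 1 of them qualifies.
Total: 75 + 1 = 76.

76 Saturdays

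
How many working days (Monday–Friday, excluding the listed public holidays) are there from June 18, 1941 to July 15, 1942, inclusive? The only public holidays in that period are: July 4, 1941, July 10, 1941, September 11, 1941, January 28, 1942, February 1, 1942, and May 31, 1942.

June 18, 1941 is a Wednesday.
The range spans 393 days (inclusive of both endpoints).
393 = 7 × 56 + 1, so there are 56 full weeks plus 1 extra day.
Each full week contributes 5 weekdays (Mon–Fri): 56 × 5 = 280.
The 1 extra day is Wed — 1 of them qualifies.
Total: 280 + 1 = 281.
Holidays: July 4, 1941 (Fri); July 10, 1941 (Thu); September 11, 1941 (Thu); January 28, 1942 (Wed); February 1, 1942 (Sun); May 31, 1942 (Sun).
4 of the 6 holidays fall on weekdays; the rest are weekends and were already excluded.
Business days: 281 − 4 = 277.

277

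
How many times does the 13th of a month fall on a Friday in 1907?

2

The 13th falls on a Friday when the month's 13th has weekday Fri.
Jan 13 is Sun; Feb 13 is Wed; Mar 13 is Wed; Apr 13 is Sat; May 13 is Mon; Jun 13 is Thu; Jul 13 is Sat; Aug 13 is Tue; Sep 13 is Fri ✓; Oct 13 is Sun; Nov 13 is Wed; Dec 13 is Fri ✓.
Friday the 13ths: Sep, Dec.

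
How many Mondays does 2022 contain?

52

Jan 1, 2022 is a Saturday.
That's 365 days from start to end, counting both.
365 = 7 × 52 + 1, so there are 52 full weeks plus 1 extra day.
Each full week contributes one Monday: 52 so far.
The 1 extra day is Sat — none qualify.
Total: 52 + 0 = 52.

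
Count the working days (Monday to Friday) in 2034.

260

1 January 2034 is a Sunday.
From 1 January 2034 to 31 December 2034 is 365 days inclusive.
365 = 7 × 52 + 1, so there are 52 full weeks plus 1 extra day.
Each full week contributes 5 weekdays (Mon–Fri): 52 × 5 = 260.
The 1 extra day is Sunday — none qualify.
Total: 260 + 0 = 260.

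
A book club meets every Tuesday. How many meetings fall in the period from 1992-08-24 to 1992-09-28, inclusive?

5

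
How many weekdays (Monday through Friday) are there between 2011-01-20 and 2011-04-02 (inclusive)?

2011-01-20 is a Thursday.
The range spans 73 days (inclusive of both endpoints).
73 = 7 × 10 + 3, so there are 10 full weeks plus 3 extra days.
Each full week contributes 5 weekdays (Mon–Fri): 10 × 5 = 50.
The 3 extra days are Thursday, Friday, Saturday — 2 of them qualify.
Total: 50 + 2 = 52.

52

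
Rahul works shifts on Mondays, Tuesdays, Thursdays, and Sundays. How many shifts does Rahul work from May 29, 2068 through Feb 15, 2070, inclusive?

May 29, 2068 is a Tuesday.
From May 29, 2068 to Feb 15, 2070 is 628 days inclusive.
628 = 7 × 89 + 5, so there are 89 full weeks plus 5 extra days.
Each full week contributes 4 days from the set (Mon, Tue, Thu, Sun): 89 × 4 = 356.
The 5 extra days are Tue, Wed, Thu, Fri, Sat — 2 of them qualify.
Total: 356 + 2 = 358.

358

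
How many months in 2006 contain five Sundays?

A month has five Sundays exactly when Sunday falls within its first (length − 28) days.
Jan: 31 days, starts Sun → 5 of Sun, Mon, Tue ✓
Feb: 28 days, starts Wed → 5 of (none)
Mar: 31 days, starts Wed → 5 of Wed, Thu, Fri
Apr: 30 days, starts Sat → 5 of Sat, Sun ✓
May: 31 days, starts Mon → 5 of Mon, Tue, Wed
Jun: 30 days, starts Thu → 5 of Thu, Fri
Jul: 31 days, starts Sat → 5 of Sat, Sun, Mon ✓
Aug: 31 days, starts Tue → 5 of Tue, Wed, Thu
Sep: 30 days, starts Fri → 5 of Fri, Sat
Oct: 31 days, starts Sun → 5 of Sun, Mon, Tue ✓
Nov: 30 days, starts Wed → 5 of Wed, Thu
Dec: 31 days, starts Fri → 5 of Fri, Sat, Sun ✓
Months with five Sundays: Jan, Apr, Jul, Oct, Dec.

5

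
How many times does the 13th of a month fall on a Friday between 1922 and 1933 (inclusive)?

22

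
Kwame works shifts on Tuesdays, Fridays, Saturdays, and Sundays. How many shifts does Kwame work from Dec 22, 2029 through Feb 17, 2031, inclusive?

Dec 22, 2029 is a Saturday.
That's 423 days from start to end, counting both.
423 = 7 × 60 + 3, so there are 60 full weeks plus 3 extra days.
Each full week contributes 4 days from the set (Tue, Fri, Sat, Sun): 60 × 4 = 240.
The 3 extra days are Sat, Sun, Mon — 2 of them qualify.
Total: 240 + 2 = 242.

242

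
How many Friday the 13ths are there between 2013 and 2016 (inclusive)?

7

Friday-the-13ths by year:
2013: Sep, Dec
2014: Jun
2015: Feb, Mar, Nov
2016: May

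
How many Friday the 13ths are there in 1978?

2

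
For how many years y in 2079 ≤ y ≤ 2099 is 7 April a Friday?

3

Day of week of April 7 in each year:
2079: Fri ✓, 2080: Sun, 2081: Mon, 2082: Tue, 2083: Wed, 2084: Fri ✓, 2085: Sat, 2086: Sun, 2087: Mon, 2088: Wed, 2089: Thu, 2090: Fri ✓, 2091: Sat, 2092: Mon, 2093: Tue, 2094: Wed, 2095: Thu, 2096: Sat, 2097: Sun, 2098: Mon, 2099: Tue
Fridays: 2079, 2084, 2090.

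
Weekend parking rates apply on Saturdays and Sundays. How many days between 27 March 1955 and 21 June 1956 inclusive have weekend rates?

27 March 1955 is a Sunday.
From 27 March 1955 to 21 June 1956 is 453 days inclusive.
453 = 7 × 64 + 5, so there are 64 full weeks plus 5 extra days.
Each full week contributes 2 weekend days (Sat, Sun): 64 × 2 = 128.
The 5 extra days are Sun, Mon, Tue, Wed, Thu — 1 of them qualifies.
Total: 128 + 1 = 129.

129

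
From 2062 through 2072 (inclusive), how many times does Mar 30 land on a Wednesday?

2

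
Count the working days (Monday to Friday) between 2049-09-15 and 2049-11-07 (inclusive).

2049-09-15 is a Wednesday.
From 2049-09-15 to 2049-11-07 is 54 days inclusive.
54 = 7 × 7 + 5, so there are 7 full weeks plus 5 extra days.
Each full week contributes 5 weekdays (Mon–Fri): 7 × 5 = 35.
The 5 extra days are Wed, Thu, Fri, Sat, Sun — 3 of them qualify.
Total: 35 + 3 = 38.

38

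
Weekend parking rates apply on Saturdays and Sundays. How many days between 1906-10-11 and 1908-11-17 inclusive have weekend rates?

1906-10-11 is a Thursday.
The range spans 769 days (inclusive of both endpoints).
769 = 7 × 109 + 6, so there are 109 full weeks plus 6 extra days.
Each full week contributes 2 weekend days (Sat, Sun): 109 × 2 = 218.
The 6 extra days are Thu, Fri, Sat, Sun, Mon, Tue — 2 of them qualify.
Total: 218 + 2 = 220.

220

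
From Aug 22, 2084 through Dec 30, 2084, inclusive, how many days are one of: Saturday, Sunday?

Aug 22, 2084 is a Tuesday.
From Aug 22, 2084 to Dec 30, 2084 is 131 days inclusive.
131 = 7 × 18 + 5, so there are 18 full weeks plus 5 extra days.
Each full week contributes 2 days from the set (Sat, Sun): 18 × 2 = 36.
The 5 extra days are Tue, Wed, Thu, Fri, Sat — 1 of them qualifies.
Total: 36 + 1 = 37.

37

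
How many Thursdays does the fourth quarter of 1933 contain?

13

Oct 1, 1933 is a Sunday.
The range spans 92 days (inclusive of both endpoints).
92 = 7 × 13 + 1, so there are 13 full weeks plus 1 extra day.
Each full week contributes one Thursday: 13 so far.
The 1 extra day is Sunday — none qualify.
Total: 13 + 0 = 13.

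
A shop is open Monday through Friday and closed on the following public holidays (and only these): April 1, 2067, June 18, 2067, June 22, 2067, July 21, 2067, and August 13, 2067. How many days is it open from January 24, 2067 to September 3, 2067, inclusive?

January 24, 2067 is a Monday.
From January 24, 2067 to September 3, 2067 is 223 days inclusive.
223 = 7 × 31 + 6, so there are 31 full weeks plus 6 extra days.
Each full week contributes 5 weekdays (Mon–Fri): 31 × 5 = 155.
The 6 extra days are Monday, Tuesday, Wednesday, Thursday, Friday, Saturday — 5 of them qualify.
Total: 155 + 5 = 160.
Holidays: April 1, 2067 (Fri); June 18, 2067 (Sat); June 22, 2067 (Wed); July 21, 2067 (Thu); August 13, 2067 (Sat).
3 of the 5 holidays fall on weekdays; the rest are weekends and were already excluded.
Business days: 160 − 3 = 157.

157 working days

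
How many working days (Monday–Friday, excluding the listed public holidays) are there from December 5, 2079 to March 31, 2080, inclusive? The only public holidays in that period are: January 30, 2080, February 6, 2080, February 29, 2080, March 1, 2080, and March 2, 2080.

December 5, 2079 is a Tuesday.
The range spans 118 days (inclusive of both endpoints).
118 = 7 × 16 + 6, so there are 16 full weeks plus 6 extra days.
Each full week contributes 5 weekdays (Mon–Fri): 16 × 5 = 80.
The 6 extra days are Tuesday, Wednesday, Thursday, Friday, Saturday, Sunday — 4 of them qualify.
Total: 80 + 4 = 84.
Holidays: January 30, 2080 (Tue); February 6, 2080 (Tue); February 29, 2080 (Thu); March 1, 2080 (Fri); March 2, 2080 (Sat).
4 of the 5 holidays fall on weekdays; the rest are weekends and were already excluded.
Business days: 84 − 4 = 80.

80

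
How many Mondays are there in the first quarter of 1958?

13

1958-01-01 is a Wednesday.
That's 90 days from start to end, counting both.
90 = 7 × 12 + 6, so there are 12 full weeks plus 6 extra days.
Each full week contributes one Monday: 12 so far.
The 6 extra days are Wed, Thu, Fri, Sat, Sun, Mon — 1 of them qualifies.
Total: 12 + 1 = 13.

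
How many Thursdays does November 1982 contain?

1 November 1982 is a Monday.
That's 30 days from start to end, counting both.
30 = 7 × 4 + 2, so there are 4 full weeks plus 2 extra days.
Each full week contributes one Thursday: 4 so far.
The 2 extra days are Mon, Tue — none qualify.
Total: 4 + 0 = 4.

4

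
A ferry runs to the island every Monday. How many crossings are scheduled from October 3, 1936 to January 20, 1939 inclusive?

120 Mondays

October 3, 1936 is a Saturday.
From October 3, 1936 to January 20, 1939 is 840 days inclusive.
840 = 7 × 120, so the span is exactly 120 full weeks.
Each full week contributes one Monday: 120 so far.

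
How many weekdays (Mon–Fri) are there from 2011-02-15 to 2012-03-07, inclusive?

2011-02-15 is a Tuesday.
That's 387 days from start to end, counting both.
387 = 7 × 55 + 2, so there are 55 full weeks plus 2 extra days.
Each full week contributes 5 weekdays (Mon–Fri): 55 × 5 = 275.
The 2 extra days are Tue, Wed — 2 of them qualify.
Total: 275 + 2 = 277.

277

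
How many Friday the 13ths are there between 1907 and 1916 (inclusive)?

16

Friday-the-13ths by year:
1907: Sep, Dec
1908: Mar, Nov
1909: Aug
1910: May
1911: Jan, Oct
1912: Sep, Dec
1913: Jun
1914: Feb, Mar, Nov
1915: Aug
1916: Oct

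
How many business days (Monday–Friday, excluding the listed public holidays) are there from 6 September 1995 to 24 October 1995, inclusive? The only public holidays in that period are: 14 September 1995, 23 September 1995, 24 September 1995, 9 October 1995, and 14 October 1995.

33 business days

6 September 1995 is a Wednesday.
The range spans 49 days (inclusive of both endpoints).
49 = 7 × 7, so the span is exactly 7 full weeks.
Each full week contributes 5 weekdays (Mon–Fri): 7 × 5 = 35.
Total: 35.
Holidays: 14 September 1995 (Thu); 23 September 1995 (Sat); 24 September 1995 (Sun); 9 October 1995 (Mon); 14 October 1995 (Sat).
2 of the 5 holidays fall on weekdays; the rest are weekends and were already excluded.
Business days: 35 − 2 = 33.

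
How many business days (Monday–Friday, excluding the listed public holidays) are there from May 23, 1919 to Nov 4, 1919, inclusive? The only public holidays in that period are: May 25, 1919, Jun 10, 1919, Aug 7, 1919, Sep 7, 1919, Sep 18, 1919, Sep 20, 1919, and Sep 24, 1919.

114

May 23, 1919 is a Friday.
That's 166 days from start to end, counting both.
166 = 7 × 23 + 5, so there are 23 full weeks plus 5 extra days.
Each full week contributes 5 weekdays (Mon–Fri): 23 × 5 = 115.
The 5 extra days are Fri, Sat, Sun, Mon, Tue — 3 of them qualify.
Total: 115 + 3 = 118.
Holidays: May 25, 1919 (Sun); Jun 10, 1919 (Tue); Aug 7, 1919 (Thu); Sep 7, 1919 (Sun); Sep 18, 1919 (Thu); Sep 20, 1919 (Sat); Sep 24, 1919 (Wed).
4 of the 7 holidays fall on weekdays; the rest are weekends and were already excluded.
Business days: 118 − 4 = 114.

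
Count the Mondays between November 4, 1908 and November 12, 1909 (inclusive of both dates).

53

November 4, 1908 is a Wednesday.
That's 374 days from start to end, counting both.
374 = 7 × 53 + 3, so there are 53 full weeks plus 3 extra days.
Each full week contributes one Monday: 53 so far.
The 3 extra days are Wed, Thu, Fri — none qualify.
Total: 53 + 0 = 53.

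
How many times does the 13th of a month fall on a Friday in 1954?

The 13th falls on a Friday when the month's 13th has weekday Fri.
Jan 13 is Wed; Feb 13 is Sat; Mar 13 is Sat; Apr 13 is Tue; May 13 is Thu; Jun 13 is Sun; Jul 13 is Tue; Aug 13 is Fri ✓; Sep 13 is Mon; Oct 13 is Wed; Nov 13 is Sat; Dec 13 is Mon.
Friday the 13ths: Aug.

1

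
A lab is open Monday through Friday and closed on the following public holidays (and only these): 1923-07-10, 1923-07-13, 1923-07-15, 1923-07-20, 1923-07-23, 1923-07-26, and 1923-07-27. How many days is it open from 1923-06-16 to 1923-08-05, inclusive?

29

1923-06-16 is a Saturday.
The range spans 51 days (inclusive of both endpoints).
51 = 7 × 7 + 2, so there are 7 full weeks plus 2 extra days.
Each full week contributes 5 weekdays (Mon–Fri): 7 × 5 = 35.
The 2 extra days are Sat, Sun — none qualify.
Total: 35 + 0 = 35.
Holidays: 1923-07-10 (Tue); 1923-07-13 (Fri); 1923-07-15 (Sun); 1923-07-20 (Fri); 1923-07-23 (Mon); 1923-07-26 (Thu); 1923-07-27 (Fri).
6 of the 7 holidays fall on weekdays; the rest are weekends and were already excluded.
Business days: 35 − 6 = 29.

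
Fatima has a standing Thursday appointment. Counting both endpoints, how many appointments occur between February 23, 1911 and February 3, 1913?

February 23, 1911 is a Thursday.
The range spans 712 days (inclusive of both endpoints).
712 = 7 × 101 + 5, so there are 101 full weeks plus 5 extra days.
Each full week contributes one Thursday: 101 so far.
The 5 extra days are Thursday, Friday, Saturday, Sunday, Monday — 1 of them qualifies.
Total: 101 + 1 = 102.

102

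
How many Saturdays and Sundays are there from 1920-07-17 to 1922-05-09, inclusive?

190

1920-07-17 is a Saturday.
From 1920-07-17 to 1922-05-09 is 662 days inclusive.
662 = 7 × 94 + 4, so there are 94 full weeks plus 4 extra days.
Each full week contributes 2 weekend days (Sat, Sun): 94 × 2 = 188.
The 4 extra days are Saturday, Sunday, Monday, Tuesday — 2 of them qualify.
Total: 188 + 2 = 190.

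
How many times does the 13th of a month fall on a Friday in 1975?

1

The 13th falls on a Friday when the month's 13th has weekday Fri.
Jan 13 is Mon; Feb 13 is Thu; Mar 13 is Thu; Apr 13 is Sun; May 13 is Tue; Jun 13 is Fri ✓; Jul 13 is Sun; Aug 13 is Wed; Sep 13 is Sat; Oct 13 is Mon; Nov 13 is Thu; Dec 13 is Sat.
Friday the 13ths: Jun.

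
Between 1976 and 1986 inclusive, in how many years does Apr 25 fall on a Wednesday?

2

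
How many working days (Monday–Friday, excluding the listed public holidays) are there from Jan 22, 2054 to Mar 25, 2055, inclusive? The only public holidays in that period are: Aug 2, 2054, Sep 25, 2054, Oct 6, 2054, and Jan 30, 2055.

304

Jan 22, 2054 is a Thursday.
The range spans 428 days (inclusive of both endpoints).
428 = 7 × 61 + 1, so there are 61 full weeks plus 1 extra day.
Each full week contributes 5 weekdays (Mon–Fri): 61 × 5 = 305.
The 1 extra day is Thursday — 1 of them qualifies.
Total: 305 + 1 = 306.
Holidays: Aug 2, 2054 (Sun); Sep 25, 2054 (Fri); Oct 6, 2054 (Tue); Jan 30, 2055 (Sat).
2 of the 4 holidays fall on weekdays; the rest are weekends and were already excluded.
Business days: 306 − 2 = 304.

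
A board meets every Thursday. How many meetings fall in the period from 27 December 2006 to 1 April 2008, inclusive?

66 Thursdays

27 December 2006 is a Wednesday.
That's 462 days from start to end, counting both.
462 = 7 × 66, so the span is exactly 66 full weeks.
Each full week contributes one Thursday: 66 so far.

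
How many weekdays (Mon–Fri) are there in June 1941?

21

1 June 1941 is a Sunday.
That's 30 days from start to end, counting both.
30 = 7 × 4 + 2, so there are 4 full weeks plus 2 extra days.
Each full week contributes 5 weekdays (Mon–Fri): 4 × 5 = 20.
The 2 extra days are Sun, Mon — 1 of them qualifies.
Total: 20 + 1 = 21.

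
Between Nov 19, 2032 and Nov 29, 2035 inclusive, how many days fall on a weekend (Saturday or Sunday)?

316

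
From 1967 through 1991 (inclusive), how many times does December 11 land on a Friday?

Day of week of December 11 in each year:
1967: Mon, 1968: Wed, 1969: Thu, 1970: Fri ✓, 1971: Sat, 1972: Mon, 1973: Tue, 1974: Wed, 1975: Thu, 1976: Sat, 1977: Sun, 1978: Mon, 1979: Tue, 1980: Thu, 1981: Fri ✓, 1982: Sat, 1983: Sun, 1984: Tue, 1985: Wed, 1986: Thu, 1987: Fri ✓, 1988: Sun, 1989: Mon, 1990: Tue, 1991: Wed
Fridays: 1970, 1981, 1987.

3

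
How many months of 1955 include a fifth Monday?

4

A month has five Mondays exactly when Monday falls within its first (length − 28) days.
Jan: 31 days, starts Sat → 5 of Sat, Sun, Mon ✓
Feb: 28 days, starts Tue → 5 of (none)
Mar: 31 days, starts Tue → 5 of Tue, Wed, Thu
Apr: 30 days, starts Fri → 5 of Fri, Sat
May: 31 days, starts Sun → 5 of Sun, Mon, Tue ✓
Jun: 30 days, starts Wed → 5 of Wed, Thu
Jul: 31 days, starts Fri → 5 of Fri, Sat, Sun
Aug: 31 days, starts Mon → 5 of Mon, Tue, Wed ✓
Sep: 30 days, starts Thu → 5 of Thu, Fri
Oct: 31 days, starts Sat → 5 of Sat, Sun, Mon ✓
Nov: 30 days, starts Tue → 5 of Tue, Wed
Dec: 31 days, starts Thu → 5 of Thu, Fri, Sat
Months with five Mondays: Jan, May, Aug, Oct.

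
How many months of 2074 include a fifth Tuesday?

A month has five Tuesdays exactly when Tuesday falls within its first (length − 28) days.
Jan: 31 days, starts Mon → 5 of Mon, Tue, Wed ✓
Feb: 28 days, starts Thu → 5 of (none)
Mar: 31 days, starts Thu → 5 of Thu, Fri, Sat
Apr: 30 days, starts Sun → 5 of Sun, Mon
May: 31 days, starts Tue → 5 of Tue, Wed, Thu ✓
Jun: 30 days, starts Fri → 5 of Fri, Sat
Jul: 31 days, starts Sun → 5 of Sun, Mon, Tue ✓
Aug: 31 days, starts Wed → 5 of Wed, Thu, Fri
Sep: 30 days, starts Sat → 5 of Sat, Sun
Oct: 31 days, starts Mon → 5 of Mon, Tue, Wed ✓
Nov: 30 days, starts Thu → 5 of Thu, Fri
Dec: 31 days, starts Sat → 5 of Sat, Sun, Mon
Months with five Tuesdays: Jan, May, Jul, Oct.

4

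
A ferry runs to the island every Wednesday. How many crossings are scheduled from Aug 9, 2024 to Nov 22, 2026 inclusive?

119

Aug 9, 2024 is a Friday.
That's 836 days from start to end, counting both.
836 = 7 × 119 + 3, so there are 119 full weeks plus 3 extra days.
Each full week contributes one Wednesday: 119 so far.
The 3 extra days are Friday, Saturday, Sunday — none qualify.
Total: 119 + 0 = 119.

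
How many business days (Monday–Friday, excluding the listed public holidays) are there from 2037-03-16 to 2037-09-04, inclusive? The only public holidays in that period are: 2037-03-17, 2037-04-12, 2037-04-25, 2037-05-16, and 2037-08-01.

2037-03-16 is a Monday.
The range spans 173 days (inclusive of both endpoints).
173 = 7 × 24 + 5, so there are 24 full weeks plus 5 extra days.
Each full week contributes 5 weekdays (Mon–Fri): 24 × 5 = 120.
The 5 extra days are Monday, Tuesday, Wednesday, Thursday, Friday — 5 of them qualify.
Total: 120 + 5 = 125.
Holidays: 2037-03-17 (Tue); 2037-04-12 (Sun); 2037-04-25 (Sat); 2037-05-16 (Sat); 2037-08-01 (Sat).
1 of the 5 holidays fall on weekdays; the rest are weekends and were already excluded.
Business days: 125 − 1 = 124.

124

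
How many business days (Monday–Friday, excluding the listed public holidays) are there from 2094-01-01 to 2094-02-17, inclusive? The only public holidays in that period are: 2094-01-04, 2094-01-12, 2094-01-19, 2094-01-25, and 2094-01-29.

2094-01-01 is a Friday.
From 2094-01-01 to 2094-02-17 is 48 days inclusive.
48 = 7 × 6 + 6, so there are 6 full weeks plus 6 extra days.
Each full week contributes 5 weekdays (Mon–Fri): 6 × 5 = 30.
The 6 extra days are Friday, Saturday, Sunday, Monday, Tuesday, Wednesday — 4 of them qualify.
Total: 30 + 4 = 34.
Holidays: 2094-01-04 (Mon); 2094-01-12 (Tue); 2094-01-19 (Tue); 2094-01-25 (Mon); 2094-01-29 (Fri).
All 5 holidays fall on weekdays, so subtract 5.
Business days: 34 − 5 = 29.

29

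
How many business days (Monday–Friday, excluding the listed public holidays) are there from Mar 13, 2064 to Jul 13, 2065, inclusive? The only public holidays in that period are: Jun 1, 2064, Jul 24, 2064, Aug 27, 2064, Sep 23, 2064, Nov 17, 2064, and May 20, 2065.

343 business days

Mar 13, 2064 is a Thursday.
The range spans 488 days (inclusive of both endpoints).
488 = 7 × 69 + 5, so there are 69 full weeks plus 5 extra days.
Each full week contributes 5 weekdays (Mon–Fri): 69 × 5 = 345.
The 5 extra days are Thursday, Friday, Saturday, Sunday, Monday — 3 of them qualify.
Total: 345 + 3 = 348.
Holidays: Jun 1, 2064 (Sun); Jul 24, 2064 (Thu); Aug 27, 2064 (Wed); Sep 23, 2064 (Tue); Nov 17, 2064 (Mon); May 20, 2065 (Wed).
5 of the 6 holidays fall on weekdays; the rest are weekends and were already excluded.
Business days: 348 − 5 = 343.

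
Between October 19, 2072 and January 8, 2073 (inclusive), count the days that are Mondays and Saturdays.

23

October 19, 2072 is a Wednesday.
That's 82 days from start to end, counting both.
82 = 7 × 11 + 5, so there are 11 full weeks plus 5 extra days.
Each full week contributes 2 days from the set (Mon, Sat): 11 × 2 = 22.
The 5 extra days are Wednesday, Thursday, Friday, Saturday, Sunday — 1 of them qualifies.
Total: 22 + 1 = 23.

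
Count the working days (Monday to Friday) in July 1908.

23 weekdays

July 1, 1908 is a Wednesday.
The range spans 31 days (inclusive of both endpoints).
31 = 7 × 4 + 3, so there are 4 full weeks plus 3 extra days.
Each full week contributes 5 weekdays (Mon–Fri): 4 × 5 = 20.
The 3 extra days are Wednesday, Thursday, Friday — 3 of them qualify.
Total: 20 + 3 = 23.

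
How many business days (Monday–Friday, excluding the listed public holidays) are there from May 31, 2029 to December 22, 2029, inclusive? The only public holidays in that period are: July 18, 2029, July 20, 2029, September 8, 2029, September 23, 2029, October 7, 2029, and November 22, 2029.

May 31, 2029 is a Thursday.
From May 31, 2029 to December 22, 2029 is 206 days inclusive.
206 = 7 × 29 + 3, so there are 29 full weeks plus 3 extra days.
Each full week contributes 5 weekdays (Mon–Fri): 29 × 5 = 145.
The 3 extra days are Thursday, Friday, Saturday — 2 of them qualify.
Total: 145 + 2 = 147.
Holidays: July 18, 2029 (Wed); July 20, 2029 (Fri); September 8, 2029 (Sat); September 23, 2029 (Sun); October 7, 2029 (Sun); November 22, 2029 (Thu).
3 of the 6 holidays fall on weekdays; the rest are weekends and were already excluded.
Business days: 147 − 3 = 144.

144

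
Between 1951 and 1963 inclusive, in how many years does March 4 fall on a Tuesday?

Day of week of March 4 in each year:
1951: Sun, 1952: Tue ✓, 1953: Wed, 1954: Thu, 1955: Fri, 1956: Sun, 1957: Mon, 1958: Tue ✓, 1959: Wed, 1960: Fri, 1961: Sat, 1962: Sun, 1963: Mon
Tuesdays: 1952, 1958.

2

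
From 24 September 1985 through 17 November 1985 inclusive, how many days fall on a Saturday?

24 September 1985 is a Tuesday.
The range spans 55 days (inclusive of both endpoints).
55 = 7 × 7 + 6, so there are 7 full weeks plus 6 extra days.
Each full week contributes one Saturday: 7 so far.
The 6 extra days are Tue, Wed, Thu, Fri, Sat, Sun — 1 of them qualifies.
Total: 7 + 1 = 8.

8 Saturdays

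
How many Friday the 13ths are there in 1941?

The 13th falls on a Friday when the month's 13th has weekday Fri.
Jan 13 is Mon; Feb 13 is Thu; Mar 13 is Thu; Apr 13 is Sun; May 13 is Tue; Jun 13 is Fri ✓; Jul 13 is Sun; Aug 13 is Wed; Sep 13 is Sat; Oct 13 is Mon; Nov 13 is Thu; Dec 13 is Sat.
Friday the 13ths: Jun.

1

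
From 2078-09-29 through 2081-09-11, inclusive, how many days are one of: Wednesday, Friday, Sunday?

462

2078-09-29 is a Thursday.
That's 1079 days from start to end, counting both.
1079 = 7 × 154 + 1, so there are 154 full weeks plus 1 extra day.
Each full week contributes 3 days from the set (Wed, Fri, Sun): 154 × 3 = 462.
The 1 extra day is Thu — none qualify.
Total: 462 + 0 = 462.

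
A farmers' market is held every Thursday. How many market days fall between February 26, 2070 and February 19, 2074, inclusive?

208

February 26, 2070 is a Wednesday.
From February 26, 2070 to February 19, 2074 is 1455 days inclusive.
1455 = 7 × 207 + 6, so there are 207 full weeks plus 6 extra days.
Each full week contributes one Thursday: 207 so far.
The 6 extra days are Wednesday, Thursday, Friday, Saturday, Sunday, Monday — 1 of them qualifies.
Total: 207 + 1 = 208.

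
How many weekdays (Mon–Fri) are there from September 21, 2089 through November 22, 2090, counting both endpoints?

September 21, 2089 is a Wednesday.
From September 21, 2089 to November 22, 2090 is 428 days inclusive.
428 = 7 × 61 + 1, so there are 61 full weeks plus 1 extra day.
Each full week contributes 5 weekdays (Mon–Fri): 61 × 5 = 305.
The 1 extra day is Wednesday — 1 of them qualifies.
Total: 305 + 1 = 306.

306 weekdays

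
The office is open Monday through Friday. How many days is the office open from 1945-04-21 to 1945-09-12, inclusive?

103

1945-04-21 is a Saturday.
The range spans 145 days (inclusive of both endpoints).
145 = 7 × 20 + 5, so there are 20 full weeks plus 5 extra days.
Each full week contributes 5 weekdays (Mon–Fri): 20 × 5 = 100.
The 5 extra days are Saturday, Sunday, Monday, Tuesday, Wednesday — 3 of them qualify.
Total: 100 + 3 = 103.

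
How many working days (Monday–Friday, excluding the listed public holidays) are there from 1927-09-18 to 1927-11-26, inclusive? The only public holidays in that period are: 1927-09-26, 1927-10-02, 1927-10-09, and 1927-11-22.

48 working days

1927-09-18 is a Sunday.
The range spans 70 days (inclusive of both endpoints).
70 = 7 × 10, so the span is exactly 10 full weeks.
Each full week contributes 5 weekdays (Mon–Fri): 10 × 5 = 50.
Total: 50.
Holidays: 1927-09-26 (Mon); 1927-10-02 (Sun); 1927-10-09 (Sun); 1927-11-22 (Tue).
2 of the 4 holidays fall on weekdays; the rest are weekends and were already excluded.
Business days: 50 − 2 = 48.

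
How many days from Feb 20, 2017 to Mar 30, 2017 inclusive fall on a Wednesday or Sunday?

Feb 20, 2017 is a Monday.
That's 39 days from start to end, counting both.
39 = 7 × 5 + 4, so there are 5 full weeks plus 4 extra days.
Each full week contributes 2 days from the set (Wed, Sun): 5 × 2 = 10.
The 4 extra days are Mon, Tue, Wed, Thu — 1 of them qualifies.
Total: 10 + 1 = 11.

11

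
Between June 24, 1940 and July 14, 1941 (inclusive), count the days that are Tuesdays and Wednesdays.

110

June 24, 1940 is a Monday.
The range spans 386 days (inclusive of both endpoints).
386 = 7 × 55 + 1, so there are 55 full weeks plus 1 extra day.
Each full week contributes 2 days from the set (Tue, Wed): 55 × 2 = 110.
The 1 extra day is Monday — none qualify.
Total: 110 + 0 = 110.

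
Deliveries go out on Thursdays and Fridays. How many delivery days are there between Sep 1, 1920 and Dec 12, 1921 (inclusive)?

Sep 1, 1920 is a Wednesday.
The range spans 468 days (inclusive of both endpoints).
468 = 7 × 66 + 6, so there are 66 full weeks plus 6 extra days.
Each full week contributes 2 days from the set (Thu, Fri): 66 × 2 = 132.
The 6 extra days are Wed, Thu, Fri, Sat, Sun, Mon — 2 of them qualify.
Total: 132 + 2 = 134.

134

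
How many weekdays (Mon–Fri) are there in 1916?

260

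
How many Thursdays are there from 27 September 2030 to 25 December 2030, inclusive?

27 September 2030 is a Friday.
The range spans 90 days (inclusive of both endpoints).
90 = 7 × 12 + 6, so there are 12 full weeks plus 6 extra days.
Each full week contributes one Thursday: 12 so far.
The 6 extra days are Friday, Saturday, Sunday, Monday, Tuesday, Wednesday — none qualify.
Total: 12 + 0 = 12.

12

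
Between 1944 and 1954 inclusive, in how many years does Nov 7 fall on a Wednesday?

Day of week of November 7 in each year:
1944: Tue, 1945: Wed ✓, 1946: Thu, 1947: Fri, 1948: Sun, 1949: Mon, 1950: Tue, 1951: Wed ✓, 1952: Fri, 1953: Sat, 1954: Sun
Wednesdays: 1945, 1951.

2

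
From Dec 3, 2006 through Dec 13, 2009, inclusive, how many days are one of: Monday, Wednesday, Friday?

474

Dec 3, 2006 is a Sunday.
From Dec 3, 2006 to Dec 13, 2009 is 1107 days inclusive.
1107 = 7 × 158 + 1, so there are 158 full weeks plus 1 extra day.
Each full week contributes 3 days from the set (Mon, Wed, Fri): 158 × 3 = 474.
The 1 extra day is Sun — none qualify.
Total: 474 + 0 = 474.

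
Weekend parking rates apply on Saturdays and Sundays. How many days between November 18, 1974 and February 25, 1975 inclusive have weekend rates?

November 18, 1974 is a Monday.
That's 100 days from start to end, counting both.
100 = 7 × 14 + 2, so there are 14 full weeks plus 2 extra days.
Each full week contributes 2 weekend days (Sat, Sun): 14 × 2 = 28.
The 2 extra days are Monday, Tuesday — none qualify.
Total: 28 + 0 = 28.

28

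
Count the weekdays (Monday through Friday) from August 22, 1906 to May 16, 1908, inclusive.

453

August 22, 1906 is a Wednesday.
That's 634 days from start to end, counting both.
634 = 7 × 90 + 4, so there are 90 full weeks plus 4 extra days.
Each full week contributes 5 weekdays (Mon–Fri): 90 × 5 = 450.
The 4 extra days are Wednesday, Thursday, Friday, Saturday — 3 of them qualify.
Total: 450 + 3 = 453.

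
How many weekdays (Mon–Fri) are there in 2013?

2013-01-01 is a Tuesday.
From 2013-01-01 to 2013-12-31 is 365 days inclusive.
365 = 7 × 52 + 1, so there are 52 full weeks plus 1 extra day.
Each full week contributes 5 weekdays (Mon–Fri): 52 × 5 = 260.
The 1 extra day is Tue — 1 of them qualifies.
Total: 260 + 1 = 261.

261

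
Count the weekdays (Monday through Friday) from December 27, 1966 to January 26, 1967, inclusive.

December 27, 1966 is a Tuesday.
That's 31 days from start to end, counting both.
31 = 7 × 4 + 3, so there are 4 full weeks plus 3 extra days.
Each full week contributes 5 weekdays (Mon–Fri): 4 × 5 = 20.
The 3 extra days are Tue, Wed, Thu — 3 of them qualify.
Total: 20 + 3 = 23.

23 weekdays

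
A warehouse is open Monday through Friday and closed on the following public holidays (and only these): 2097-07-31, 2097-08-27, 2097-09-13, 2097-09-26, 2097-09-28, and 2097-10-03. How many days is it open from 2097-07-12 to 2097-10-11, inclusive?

2097-07-12 is a Friday.
That's 92 days from start to end, counting both.
92 = 7 × 13 + 1, so there are 13 full weeks plus 1 extra day.
Each full week contributes 5 weekdays (Mon–Fri): 13 × 5 = 65.
The 1 extra day is Friday — 1 of them qualifies.
Total: 65 + 1 = 66.
Holidays: 2097-07-31 (Wed); 2097-08-27 (Tue); 2097-09-13 (Fri); 2097-09-26 (Thu); 2097-09-28 (Sat); 2097-10-03 (Thu).
5 of the 6 holidays fall on weekdays; the rest are weekends and were already excluded.
Business days: 66 − 5 = 61.

61 working days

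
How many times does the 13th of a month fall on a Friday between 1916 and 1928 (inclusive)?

Friday-the-13ths by year:
1916: Oct
1917: Apr, Jul
1918: Sep, Dec
1919: Jun
1920: Feb, Aug
1921: May
1922: Jan, Oct
1923: Apr, Jul
1924: Jun
1925: Feb, Mar, Nov
1926: Aug
1927: May
1928: Jan, Apr, Jul

22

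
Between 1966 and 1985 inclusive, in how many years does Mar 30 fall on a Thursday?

3

Day of week of March 30 in each year:
1966: Wed, 1967: Thu ✓, 1968: Sat, 1969: Sun, 1970: Mon, 1971: Tue, 1972: Thu ✓, 1973: Fri, 1974: Sat, 1975: Sun, 1976: Tue, 1977: Wed, 1978: Thu ✓, 1979: Fri, 1980: Sun, 1981: Mon, 1982: Tue, 1983: Wed, 1984: Fri, 1985: Sat
Thursdays: 1967, 1972, 1978.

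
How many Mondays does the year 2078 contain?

1 January 2078 is a Saturday.
The range spans 365 days (inclusive of both endpoints).
365 = 7 × 52 + 1, so there are 52 full weeks plus 1 extra day.
Each full week contributes one Monday: 52 so far.
The 1 extra day is Saturday — none qualify.
Total: 52 + 0 = 52.

52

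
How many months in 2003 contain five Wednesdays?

A month has five Wednesdays exactly when Wednesday falls within its first (length − 28) days.
Jan: 31 days, starts Wed → 5 of Wed, Thu, Fri ✓
Feb: 28 days, starts Sat → 5 of (none)
Mar: 31 days, starts Sat → 5 of Sat, Sun, Mon
Apr: 30 days, starts Tue → 5 of Tue, Wed ✓
May: 31 days, starts Thu → 5 of Thu, Fri, Sat
Jun: 30 days, starts Sun → 5 of Sun, Mon
Jul: 31 days, starts Tue → 5 of Tue, Wed, Thu ✓
Aug: 31 days, starts Fri → 5 of Fri, Sat, Sun
Sep: 30 days, starts Mon → 5 of Mon, Tue
Oct: 31 days, starts Wed → 5 of Wed, Thu, Fri ✓
Nov: 30 days, starts Sat → 5 of Sat, Sun
Dec: 31 days, starts Mon → 5 of Mon, Tue, Wed ✓
Months with five Wednesdays: Jan, Apr, Jul, Oct, Dec.

5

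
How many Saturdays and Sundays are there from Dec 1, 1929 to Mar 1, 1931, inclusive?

131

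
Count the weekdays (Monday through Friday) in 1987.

January 1, 1987 is a Thursday.
That's 365 days from start to end, counting both.
365 = 7 × 52 + 1, so there are 52 full weeks plus 1 extra day.
Each full week contributes 5 weekdays (Mon–Fri): 52 × 5 = 260.
The 1 extra day is Thu — 1 of them qualifies.
Total: 260 + 1 = 261.

261 weekdays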